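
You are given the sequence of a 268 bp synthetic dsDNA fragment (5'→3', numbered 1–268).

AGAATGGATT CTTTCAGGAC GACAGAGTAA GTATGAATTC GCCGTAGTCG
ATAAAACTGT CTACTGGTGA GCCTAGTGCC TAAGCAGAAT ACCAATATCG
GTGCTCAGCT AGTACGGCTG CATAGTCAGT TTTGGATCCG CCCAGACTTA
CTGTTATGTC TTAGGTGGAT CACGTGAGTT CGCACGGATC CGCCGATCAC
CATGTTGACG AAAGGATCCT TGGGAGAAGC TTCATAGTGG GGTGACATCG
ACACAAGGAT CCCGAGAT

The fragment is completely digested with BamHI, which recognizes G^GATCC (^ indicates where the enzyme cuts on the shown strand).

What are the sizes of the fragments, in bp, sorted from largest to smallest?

134, 52, 43, 28, 11 bp

BamHI sites (GGATCC) start at positions 134, 186, 214, 257.
BamHI cuts after the first base of each site, so after positions 134, 186, 214, 257.
Linear molecule, 4 cuts → 5 fragments:
  1–134 → 134 bp
  135–186 → 52 bp
  187–214 → 28 bp
  215–257 → 43 bp
  258–268 → 11 bp
Sorted largest to smallest: 134, 52, 43, 28, 11 bp.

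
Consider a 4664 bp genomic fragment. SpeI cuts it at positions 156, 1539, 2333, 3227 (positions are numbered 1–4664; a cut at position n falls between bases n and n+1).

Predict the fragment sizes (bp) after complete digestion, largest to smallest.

1437, 1383, 894, 794, 156 bp

Linear molecule, 4 cuts → 5 fragments:
  156 − 0 = 156 bp
  1539 − 156 = 1383 bp
  2333 − 1539 = 794 bp
  3227 − 2333 = 894 bp
  4664 − 3227 = 1437 bp
Sorted largest to smallest: 1437, 1383, 894, 794, 156 bp.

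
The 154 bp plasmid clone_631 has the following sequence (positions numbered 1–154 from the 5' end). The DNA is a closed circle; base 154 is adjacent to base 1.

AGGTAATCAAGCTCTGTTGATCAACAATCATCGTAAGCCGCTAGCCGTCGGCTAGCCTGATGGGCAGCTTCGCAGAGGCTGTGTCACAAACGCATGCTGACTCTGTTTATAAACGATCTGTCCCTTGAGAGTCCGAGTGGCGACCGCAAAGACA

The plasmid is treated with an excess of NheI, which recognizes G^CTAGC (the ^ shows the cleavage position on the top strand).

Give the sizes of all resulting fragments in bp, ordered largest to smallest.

143, 11 bp

NheI sites (GCTAGC) start at positions 40, 51.
NheI cuts after the first base of each site, so after positions 40, 51.
Circular molecule, 2 cuts → 2 fragments:
  41–51 → 11 bp
  52–154 then 1–40 → 103 + 40 = 143 bp
Sorted largest to smallest: 143, 11 bp.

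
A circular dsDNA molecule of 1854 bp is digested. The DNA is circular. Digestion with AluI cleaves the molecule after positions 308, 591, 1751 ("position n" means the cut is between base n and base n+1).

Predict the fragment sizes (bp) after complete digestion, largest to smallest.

Circular molecule, 3 cuts → 3 fragments:
  591 − 308 = 283 bp
  1751 − 591 = 1160 bp
  wrap: 1854 − 1751 + 308 = 411 bp
Sorted largest to smallest: 1160, 411, 283 bp.

1160, 411, 283 bp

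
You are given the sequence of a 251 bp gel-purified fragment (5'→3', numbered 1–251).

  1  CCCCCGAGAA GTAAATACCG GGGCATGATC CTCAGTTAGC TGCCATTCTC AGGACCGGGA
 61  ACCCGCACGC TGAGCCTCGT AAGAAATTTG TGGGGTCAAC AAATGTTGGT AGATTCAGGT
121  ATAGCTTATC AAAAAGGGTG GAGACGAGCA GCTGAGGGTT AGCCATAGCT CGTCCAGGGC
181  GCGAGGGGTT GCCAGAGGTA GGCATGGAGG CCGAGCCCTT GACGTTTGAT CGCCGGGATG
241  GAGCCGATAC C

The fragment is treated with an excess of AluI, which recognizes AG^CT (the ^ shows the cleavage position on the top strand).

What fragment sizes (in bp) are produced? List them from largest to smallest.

AluI sites (AGCT) start at positions 38, 123, 150, 167.
AluI cuts after base 2 of each site, so after positions 39, 124, 151, 168.
Linear molecule, 4 cuts → 5 fragments:
  1–39 → 39 bp
  40–124 → 85 bp
  125–151 → 27 bp
  152–168 → 17 bp
  169–251 → 83 bp
Sorted largest to smallest: 85, 83, 39, 27, 17 bp.

85, 83, 39, 27, 17 bp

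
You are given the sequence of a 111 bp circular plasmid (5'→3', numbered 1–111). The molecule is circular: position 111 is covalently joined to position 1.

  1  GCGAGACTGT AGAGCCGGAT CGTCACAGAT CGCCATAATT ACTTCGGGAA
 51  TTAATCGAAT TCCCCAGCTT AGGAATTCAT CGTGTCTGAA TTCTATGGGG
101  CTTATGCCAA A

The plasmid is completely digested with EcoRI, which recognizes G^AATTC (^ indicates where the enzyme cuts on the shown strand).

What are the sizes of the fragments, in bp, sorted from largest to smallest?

80, 16, 15 bp

EcoRI sites (GAATTC) start at positions 57, 73, 88.
EcoRI cuts after the first base of each site, so after positions 57, 73, 88.
Circular molecule, 3 cuts → 3 fragments:
  58–73 → 16 bp
  74–88 → 15 bp
  89–111 then 1–57 → 23 + 57 = 80 bp
Sorted largest to smallest: 80, 16, 15 bp.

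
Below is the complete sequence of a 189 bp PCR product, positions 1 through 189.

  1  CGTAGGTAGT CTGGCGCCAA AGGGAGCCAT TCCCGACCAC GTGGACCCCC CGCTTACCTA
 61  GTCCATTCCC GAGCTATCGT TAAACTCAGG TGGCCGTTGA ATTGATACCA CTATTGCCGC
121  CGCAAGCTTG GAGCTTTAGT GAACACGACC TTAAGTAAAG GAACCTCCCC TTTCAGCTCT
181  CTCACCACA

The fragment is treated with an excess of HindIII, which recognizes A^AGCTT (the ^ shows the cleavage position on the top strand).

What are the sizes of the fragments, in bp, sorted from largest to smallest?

The HindIII site (AAGCTT) starts at position 124.
HindIII cuts after the first base of each site, so after position 124.
Linear molecule, 1 cut → 2 fragments:
  1–124 → 124 bp
  125–189 → 65 bp
Sorted largest to smallest: 124, 65 bp.

124, 65 bp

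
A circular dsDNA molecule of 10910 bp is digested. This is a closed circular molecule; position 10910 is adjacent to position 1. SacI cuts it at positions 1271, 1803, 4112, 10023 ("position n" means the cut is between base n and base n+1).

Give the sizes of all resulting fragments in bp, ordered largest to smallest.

5911, 2309, 2158, 532 bp

Circular molecule, 4 cuts → 4 fragments:
  1803 − 1271 = 532 bp
  4112 − 1803 = 2309 bp
  10023 − 4112 = 5911 bp
  wrap: 10910 − 10023 + 1271 = 2158 bp
Sorted largest to smallest: 5911, 2309, 2158, 532 bp.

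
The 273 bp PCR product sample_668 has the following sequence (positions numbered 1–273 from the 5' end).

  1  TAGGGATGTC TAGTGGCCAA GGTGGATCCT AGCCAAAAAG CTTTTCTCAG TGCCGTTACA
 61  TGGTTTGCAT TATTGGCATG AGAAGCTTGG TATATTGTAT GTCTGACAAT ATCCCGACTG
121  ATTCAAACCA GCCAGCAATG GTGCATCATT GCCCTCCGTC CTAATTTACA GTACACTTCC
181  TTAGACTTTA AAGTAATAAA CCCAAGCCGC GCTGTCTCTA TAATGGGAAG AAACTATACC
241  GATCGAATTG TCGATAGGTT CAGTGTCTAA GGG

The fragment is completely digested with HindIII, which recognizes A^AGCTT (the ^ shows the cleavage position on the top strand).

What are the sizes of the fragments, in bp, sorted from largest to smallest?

190, 45, 38 bp

HindIII sites (AAGCTT) start at positions 38, 83.
HindIII cuts after the first base of each site, so after positions 38, 83.
Linear molecule, 2 cuts → 3 fragments:
  1–38 → 38 bp
  39–83 → 45 bp
  84–273 → 190 bp
Sorted largest to smallest: 190, 45, 38 bp.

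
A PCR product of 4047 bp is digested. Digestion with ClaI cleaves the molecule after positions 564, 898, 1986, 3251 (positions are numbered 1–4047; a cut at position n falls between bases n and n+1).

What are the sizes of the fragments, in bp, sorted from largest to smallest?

Linear molecule, 4 cuts → 5 fragments:
  564 − 0 = 564 bp
  898 − 564 = 334 bp
  1986 − 898 = 1088 bp
  3251 − 1986 = 1265 bp
  4047 − 3251 = 796 bp
Sorted largest to smallest: 1265, 1088, 796, 564, 334 bp.

1265, 1088, 796, 564, 334 bp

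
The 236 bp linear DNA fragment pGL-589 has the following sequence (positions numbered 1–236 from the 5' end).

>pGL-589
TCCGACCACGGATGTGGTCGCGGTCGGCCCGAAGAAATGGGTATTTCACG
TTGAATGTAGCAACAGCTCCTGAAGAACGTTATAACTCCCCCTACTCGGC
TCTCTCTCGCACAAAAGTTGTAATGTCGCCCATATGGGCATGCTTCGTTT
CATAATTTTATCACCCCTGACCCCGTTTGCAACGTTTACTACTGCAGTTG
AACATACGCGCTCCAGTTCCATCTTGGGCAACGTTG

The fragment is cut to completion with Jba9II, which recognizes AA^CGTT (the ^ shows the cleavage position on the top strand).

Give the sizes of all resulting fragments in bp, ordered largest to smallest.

105, 77, 49, 5 bp

Jba9II sites (AACGTT) start at positions 76, 181, 230.
Jba9II cuts after base 2 of each site, so after positions 77, 182, 231.
Linear molecule, 3 cuts → 4 fragments:
  1–77 → 77 bp
  78–182 → 105 bp
  183–231 → 49 bp
  232–236 → 5 bp
Sorted largest to smallest: 105, 77, 49, 5 bp.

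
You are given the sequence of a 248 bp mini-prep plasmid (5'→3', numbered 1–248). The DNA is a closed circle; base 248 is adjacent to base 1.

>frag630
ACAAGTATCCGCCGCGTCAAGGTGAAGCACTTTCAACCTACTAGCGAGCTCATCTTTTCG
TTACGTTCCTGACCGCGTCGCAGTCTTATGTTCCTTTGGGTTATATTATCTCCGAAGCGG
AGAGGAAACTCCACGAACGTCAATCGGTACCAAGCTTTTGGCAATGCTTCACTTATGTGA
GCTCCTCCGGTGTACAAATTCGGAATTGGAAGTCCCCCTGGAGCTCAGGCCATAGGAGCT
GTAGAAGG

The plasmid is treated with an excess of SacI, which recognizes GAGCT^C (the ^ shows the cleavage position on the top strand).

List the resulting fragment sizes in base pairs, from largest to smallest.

133, 73, 42 bp

SacI sites (GAGCTC) start at positions 46, 179, 221.
SacI cuts after base 5 of each site (before the last base), so after positions 50, 183, 225.
Circular molecule, 3 cuts → 3 fragments:
  51–183 → 133 bp
  184–225 → 42 bp
  226–248 then 1–50 → 23 + 50 = 73 bp
Sorted largest to smallest: 133, 73, 42 bp.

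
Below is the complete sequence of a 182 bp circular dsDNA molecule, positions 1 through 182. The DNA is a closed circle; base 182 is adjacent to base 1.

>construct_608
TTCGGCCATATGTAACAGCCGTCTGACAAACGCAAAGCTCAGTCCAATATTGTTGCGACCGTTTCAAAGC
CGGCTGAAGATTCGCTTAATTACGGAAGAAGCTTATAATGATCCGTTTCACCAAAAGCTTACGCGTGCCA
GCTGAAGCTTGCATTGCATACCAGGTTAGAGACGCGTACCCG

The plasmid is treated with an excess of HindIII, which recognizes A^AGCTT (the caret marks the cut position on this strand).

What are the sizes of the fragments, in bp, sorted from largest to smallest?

HindIII sites (AAGCTT) start at positions 99, 125, 145.
HindIII cuts after the first base of each site, so after positions 99, 125, 145.
Circular molecule, 3 cuts → 3 fragments:
  100–125 → 26 bp
  126–145 → 20 bp
  146–182 then 1–99 → 37 + 99 = 136 bp
Sorted largest to smallest: 136, 26, 20 bp.

136, 26, 20 bp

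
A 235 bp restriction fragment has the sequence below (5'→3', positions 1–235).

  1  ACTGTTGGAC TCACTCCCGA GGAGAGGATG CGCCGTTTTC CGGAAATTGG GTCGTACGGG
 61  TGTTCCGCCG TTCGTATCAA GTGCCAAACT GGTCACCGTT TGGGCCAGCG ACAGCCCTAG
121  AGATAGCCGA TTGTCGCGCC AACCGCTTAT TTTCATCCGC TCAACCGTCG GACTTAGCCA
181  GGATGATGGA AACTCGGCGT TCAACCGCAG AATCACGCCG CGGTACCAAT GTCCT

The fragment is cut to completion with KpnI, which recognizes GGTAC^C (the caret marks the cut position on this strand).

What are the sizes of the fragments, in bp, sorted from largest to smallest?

226, 9 bp

The KpnI site (GGTACC) starts at position 222.
KpnI cuts after base 5 of each site (before the last base), so after position 226.
Linear molecule, 1 cut → 2 fragments:
  1–226 → 226 bp
  227–235 → 9 bp
Sorted largest to smallest: 226, 9 bp.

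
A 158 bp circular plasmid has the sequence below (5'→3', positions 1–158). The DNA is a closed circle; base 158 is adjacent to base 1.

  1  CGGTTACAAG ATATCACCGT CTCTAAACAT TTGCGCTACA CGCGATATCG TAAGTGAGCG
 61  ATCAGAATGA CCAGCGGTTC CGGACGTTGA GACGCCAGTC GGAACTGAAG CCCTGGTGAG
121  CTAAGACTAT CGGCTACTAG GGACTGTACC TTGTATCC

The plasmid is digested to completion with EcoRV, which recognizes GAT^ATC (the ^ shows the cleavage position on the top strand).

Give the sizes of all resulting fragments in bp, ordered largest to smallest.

124, 34 bp

EcoRV sites (GATATC) start at positions 10, 44.
EcoRV cuts after base 3 of each site, so after positions 12, 46.
Circular molecule, 2 cuts → 2 fragments:
  13–46 → 34 bp
  47–158 then 1–12 → 112 + 12 = 124 bp
Sorted largest to smallest: 124, 34 bp.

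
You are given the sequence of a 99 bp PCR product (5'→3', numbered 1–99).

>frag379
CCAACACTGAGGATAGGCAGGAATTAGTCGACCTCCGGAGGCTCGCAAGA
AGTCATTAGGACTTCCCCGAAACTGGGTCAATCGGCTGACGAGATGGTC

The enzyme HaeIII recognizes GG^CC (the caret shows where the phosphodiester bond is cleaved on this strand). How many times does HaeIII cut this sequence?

No occurrence of GGCC is present in the sequence.
HaeIII does not cut: 0 sites.

0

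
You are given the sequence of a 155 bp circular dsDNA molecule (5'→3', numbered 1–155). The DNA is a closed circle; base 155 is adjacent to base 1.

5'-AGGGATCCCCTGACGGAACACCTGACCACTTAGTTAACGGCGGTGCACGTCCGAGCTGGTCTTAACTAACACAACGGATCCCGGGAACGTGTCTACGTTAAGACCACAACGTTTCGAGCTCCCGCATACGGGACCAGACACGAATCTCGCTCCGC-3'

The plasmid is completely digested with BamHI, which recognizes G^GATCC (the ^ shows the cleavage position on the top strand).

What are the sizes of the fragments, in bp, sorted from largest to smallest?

82, 73 bp

BamHI sites (GGATCC) start at positions 3, 76.
BamHI cuts after the first base of each site, so after positions 3, 76.
Circular molecule, 2 cuts → 2 fragments:
  4–76 → 73 bp
  77–155 then 1–3 → 79 + 3 = 82 bp
Sorted largest to smallest: 82, 73 bp.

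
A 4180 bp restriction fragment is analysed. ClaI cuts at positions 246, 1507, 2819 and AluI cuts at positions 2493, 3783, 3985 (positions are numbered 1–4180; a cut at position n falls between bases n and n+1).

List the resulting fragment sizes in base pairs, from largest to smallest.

Combined cut positions (sorted): 246, 1507, 2493, 2819, 3783, 3985.
Linear molecule, 6 cuts → 7 fragments:
  246 − 0 = 246 bp
  1507 − 246 = 1261 bp
  2493 − 1507 = 986 bp
  2819 − 2493 = 326 bp
  3783 − 2819 = 964 bp
  3985 − 3783 = 202 bp
  4180 − 3985 = 195 bp
Sorted largest to smallest: 1261, 986, 964, 326, 246, 202, 195 bp.

1261, 986, 964, 326, 246, 202, 195 bp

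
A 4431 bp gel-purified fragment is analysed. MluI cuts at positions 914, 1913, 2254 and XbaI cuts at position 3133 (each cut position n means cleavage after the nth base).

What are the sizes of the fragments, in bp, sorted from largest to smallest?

Combined cut positions (sorted): 914, 1913, 2254, 3133.
Linear molecule, 4 cuts → 5 fragments:
  914 − 0 = 914 bp
  1913 − 914 = 999 bp
  2254 − 1913 = 341 bp
  3133 − 2254 = 879 bp
  4431 − 3133 = 1298 bp
Sorted largest to smallest: 1298, 999, 914, 879, 341 bp.

1298, 999, 914, 879, 341 bp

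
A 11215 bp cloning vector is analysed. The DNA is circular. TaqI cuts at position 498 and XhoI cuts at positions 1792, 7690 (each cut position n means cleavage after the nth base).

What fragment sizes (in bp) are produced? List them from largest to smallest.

5898, 4023, 1294 bp

Combined cut positions (sorted): 498, 1792, 7690.
Circular molecule, 3 cuts → 3 fragments:
  1792 − 498 = 1294 bp
  7690 − 1792 = 5898 bp
  wrap: 11215 − 7690 + 498 = 4023 bp
Sorted largest to smallest: 5898, 4023, 1294 bp.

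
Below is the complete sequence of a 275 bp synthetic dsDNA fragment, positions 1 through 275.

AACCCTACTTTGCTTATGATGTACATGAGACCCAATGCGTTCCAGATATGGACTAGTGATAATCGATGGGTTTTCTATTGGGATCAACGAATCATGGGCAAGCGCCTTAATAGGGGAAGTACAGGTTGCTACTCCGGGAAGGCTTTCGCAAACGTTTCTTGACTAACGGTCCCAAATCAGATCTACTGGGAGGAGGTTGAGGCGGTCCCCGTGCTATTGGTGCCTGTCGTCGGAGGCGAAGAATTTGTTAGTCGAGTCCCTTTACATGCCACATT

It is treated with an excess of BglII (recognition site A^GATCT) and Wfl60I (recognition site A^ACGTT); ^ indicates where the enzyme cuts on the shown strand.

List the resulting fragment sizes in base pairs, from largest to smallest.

151, 96, 28 bp

The BglII site (AGATCT) starts at position 179.
BglII cuts after the first base of each site, so after position 179.
The Wfl60I site (AACGTT) starts at position 151.
Wfl60I cuts after the first base of each site, so after position 151.
Combined cut positions: 151, 179.
Linear molecule, 2 cuts → 3 fragments:
  1–151 → 151 bp
  152–179 → 28 bp
  180–275 → 96 bp
Sorted largest to smallest: 151, 96, 28 bp.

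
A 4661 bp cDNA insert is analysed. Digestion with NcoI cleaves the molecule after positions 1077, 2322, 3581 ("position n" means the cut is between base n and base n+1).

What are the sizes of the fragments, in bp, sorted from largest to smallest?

1259, 1245, 1080, 1077 bp

Linear molecule, 3 cuts → 4 fragments:
  1077 − 0 = 1077 bp
  2322 − 1077 = 1245 bp
  3581 − 2322 = 1259 bp
  4661 − 3581 = 1080 bp
Sorted largest to smallest: 1259, 1245, 1080, 1077 bp.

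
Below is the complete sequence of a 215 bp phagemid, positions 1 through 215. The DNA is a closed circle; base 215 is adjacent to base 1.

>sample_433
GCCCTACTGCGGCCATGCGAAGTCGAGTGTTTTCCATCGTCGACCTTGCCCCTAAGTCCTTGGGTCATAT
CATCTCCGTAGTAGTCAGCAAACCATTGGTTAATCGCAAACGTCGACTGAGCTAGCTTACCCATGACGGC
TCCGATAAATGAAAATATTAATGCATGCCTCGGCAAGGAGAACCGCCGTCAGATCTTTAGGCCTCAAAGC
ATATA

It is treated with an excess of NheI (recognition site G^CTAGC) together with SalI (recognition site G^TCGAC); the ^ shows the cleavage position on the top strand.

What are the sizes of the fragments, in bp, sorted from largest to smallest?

The NheI site (GCTAGC) starts at position 121.
NheI cuts after the first base of each site, so after position 121.
SalI sites (GTCGAC) start at positions 39, 112.
SalI cuts after the first base of each site, so after positions 39, 112.
Combined cut positions: 39, 112, 121.
Circular molecule, 3 cuts → 3 fragments:
  40–112 → 73 bp
  113–121 → 9 bp
  122–215 then 1–39 → 94 + 39 = 133 bp
Sorted largest to smallest: 133, 73, 9 bp.

133, 73, 9 bp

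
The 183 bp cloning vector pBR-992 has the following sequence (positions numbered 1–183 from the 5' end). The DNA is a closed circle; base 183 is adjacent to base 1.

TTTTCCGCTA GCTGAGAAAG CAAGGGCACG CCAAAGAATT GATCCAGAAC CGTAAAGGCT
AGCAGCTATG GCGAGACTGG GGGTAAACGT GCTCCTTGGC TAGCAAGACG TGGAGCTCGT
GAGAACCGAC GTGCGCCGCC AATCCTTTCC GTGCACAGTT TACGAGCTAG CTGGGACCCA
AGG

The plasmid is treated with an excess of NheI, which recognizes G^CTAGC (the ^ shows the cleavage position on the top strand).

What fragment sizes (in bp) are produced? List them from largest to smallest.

NheI sites (GCTAGC) start at positions 7, 58, 99, 166.
NheI cuts after the first base of each site, so after positions 7, 58, 99, 166.
Circular molecule, 4 cuts → 4 fragments:
  8–58 → 51 bp
  59–99 → 41 bp
  100–166 → 67 bp
  167–183 then 1–7 → 17 + 7 = 24 bp
Sorted largest to smallest: 67, 51, 41, 24 bp.

67, 51, 41, 24 bp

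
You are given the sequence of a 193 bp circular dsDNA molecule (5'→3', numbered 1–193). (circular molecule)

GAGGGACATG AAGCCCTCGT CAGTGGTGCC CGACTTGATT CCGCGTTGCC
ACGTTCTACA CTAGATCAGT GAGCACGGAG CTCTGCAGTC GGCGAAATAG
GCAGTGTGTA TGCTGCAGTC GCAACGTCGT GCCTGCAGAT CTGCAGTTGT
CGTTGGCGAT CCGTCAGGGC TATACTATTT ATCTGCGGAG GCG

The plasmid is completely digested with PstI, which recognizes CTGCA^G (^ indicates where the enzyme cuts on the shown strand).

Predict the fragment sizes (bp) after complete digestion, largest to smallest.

135, 30, 20, 8 bp

PstI sites (CTGCAG) start at positions 83, 113, 133, 141.
PstI cuts after base 5 of each site (before the last base), so after positions 87, 117, 137, 145.
Circular molecule, 4 cuts → 4 fragments:
  88–117 → 30 bp
  118–137 → 20 bp
  138–145 → 8 bp
  146–193 then 1–87 → 48 + 87 = 135 bp
Sorted largest to smallest: 135, 30, 20, 8 bp.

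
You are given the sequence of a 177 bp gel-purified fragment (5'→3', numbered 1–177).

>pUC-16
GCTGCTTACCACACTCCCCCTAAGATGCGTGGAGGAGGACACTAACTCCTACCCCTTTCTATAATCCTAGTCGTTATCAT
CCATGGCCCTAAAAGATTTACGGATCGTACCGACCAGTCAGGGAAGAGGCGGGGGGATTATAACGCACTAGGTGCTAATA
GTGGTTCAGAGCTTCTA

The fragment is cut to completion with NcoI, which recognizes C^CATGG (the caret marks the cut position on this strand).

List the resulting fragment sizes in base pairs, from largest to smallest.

The NcoI site (CCATGG) starts at position 81.
NcoI cuts after the first base of each site, so after position 81.
Linear molecule, 1 cut → 2 fragments:
  1–81 → 81 bp
  82–177 → 96 bp
Sorted largest to smallest: 96, 81 bp.

96, 81 bp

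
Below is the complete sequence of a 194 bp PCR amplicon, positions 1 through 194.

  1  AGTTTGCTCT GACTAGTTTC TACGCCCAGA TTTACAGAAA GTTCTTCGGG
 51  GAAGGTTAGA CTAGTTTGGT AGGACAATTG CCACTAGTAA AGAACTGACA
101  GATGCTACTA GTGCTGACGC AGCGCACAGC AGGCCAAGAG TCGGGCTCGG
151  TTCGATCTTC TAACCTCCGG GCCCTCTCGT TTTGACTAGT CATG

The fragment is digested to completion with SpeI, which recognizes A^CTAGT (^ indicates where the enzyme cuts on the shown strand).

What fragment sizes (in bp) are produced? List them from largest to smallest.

SpeI sites (ACTAGT) start at positions 12, 60, 83, 107, 185.
SpeI cuts after the first base of each site, so after positions 12, 60, 83, 107, 185.
Linear molecule, 5 cuts → 6 fragments:
  1–12 → 12 bp
  13–60 → 48 bp
  61–83 → 23 bp
  84–107 → 24 bp
  108–185 → 78 bp
  186–194 → 9 bp
Sorted largest to smallest: 78, 48, 24, 23, 12, 9 bp.

78, 48, 24, 23, 12, 9 bp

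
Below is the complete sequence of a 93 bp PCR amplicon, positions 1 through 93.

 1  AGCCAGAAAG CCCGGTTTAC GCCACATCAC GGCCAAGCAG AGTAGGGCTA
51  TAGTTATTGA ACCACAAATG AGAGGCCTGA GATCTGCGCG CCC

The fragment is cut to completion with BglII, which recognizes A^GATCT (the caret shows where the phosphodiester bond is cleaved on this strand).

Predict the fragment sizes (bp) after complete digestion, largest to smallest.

80, 13 bp

The BglII site (AGATCT) starts at position 80.
BglII cuts after the first base of each site, so after position 80.
Linear molecule, 1 cut → 2 fragments:
  1–80 → 80 bp
  81–93 → 13 bp
Sorted largest to smallest: 80, 13 bp.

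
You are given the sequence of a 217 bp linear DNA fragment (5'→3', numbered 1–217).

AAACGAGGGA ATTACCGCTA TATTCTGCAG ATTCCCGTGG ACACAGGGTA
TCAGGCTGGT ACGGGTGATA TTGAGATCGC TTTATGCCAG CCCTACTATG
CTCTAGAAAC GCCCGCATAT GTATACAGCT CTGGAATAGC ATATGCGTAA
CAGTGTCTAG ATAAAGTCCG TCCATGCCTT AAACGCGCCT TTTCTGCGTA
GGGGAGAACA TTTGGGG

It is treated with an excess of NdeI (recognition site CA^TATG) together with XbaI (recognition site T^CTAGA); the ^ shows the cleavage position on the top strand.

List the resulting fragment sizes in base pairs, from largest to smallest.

102, 61, 24, 15, 15 bp

NdeI sites (CATATG) start at positions 116, 140.
NdeI cuts after base 2 of each site, so after positions 117, 141.
XbaI sites (TCTAGA) start at positions 102, 156.
XbaI cuts after the first base of each site, so after positions 102, 156.
Combined cut positions: 102, 117, 141, 156.
Linear molecule, 4 cuts → 5 fragments:
  1–102 → 102 bp
  103–117 → 15 bp
  118–141 → 24 bp
  142–156 → 15 bp
  157–217 → 61 bp
Sorted largest to smallest: 102, 61, 24, 15, 15 bp.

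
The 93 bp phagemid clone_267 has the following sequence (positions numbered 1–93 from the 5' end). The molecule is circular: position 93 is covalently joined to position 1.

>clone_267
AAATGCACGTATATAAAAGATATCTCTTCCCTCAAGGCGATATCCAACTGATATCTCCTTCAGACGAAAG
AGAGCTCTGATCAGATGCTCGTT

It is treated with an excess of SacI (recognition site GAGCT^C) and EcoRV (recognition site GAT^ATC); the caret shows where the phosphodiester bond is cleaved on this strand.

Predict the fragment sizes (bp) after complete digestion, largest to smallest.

The SacI site (GAGCTC) starts at position 72.
SacI cuts after base 5 of each site (before the last base), so after position 76.
EcoRV sites (GATATC) start at positions 19, 39, 50.
EcoRV cuts after base 3 of each site, so after positions 21, 41, 52.
Combined cut positions: 21, 41, 52, 76.
Circular molecule, 4 cuts → 4 fragments:
  22–41 → 20 bp
  42–52 → 11 bp
  53–76 → 24 bp
  77–93 then 1–21 → 17 + 21 = 38 bp
Sorted largest to smallest: 38, 24, 20, 11 bp.

38, 24, 20, 11 bp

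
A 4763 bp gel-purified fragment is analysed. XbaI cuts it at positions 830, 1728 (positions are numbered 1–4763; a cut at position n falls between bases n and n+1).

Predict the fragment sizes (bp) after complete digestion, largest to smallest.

Linear molecule, 2 cuts → 3 fragments:
  830 − 0 = 830 bp
  1728 − 830 = 898 bp
  4763 − 1728 = 3035 bp
Sorted largest to smallest: 3035, 898, 830 bp.

3035, 898, 830 bp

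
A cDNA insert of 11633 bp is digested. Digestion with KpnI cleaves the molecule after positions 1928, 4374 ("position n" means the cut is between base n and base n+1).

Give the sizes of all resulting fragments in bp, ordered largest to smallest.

Linear molecule, 2 cuts → 3 fragments:
  1928 − 0 = 1928 bp
  4374 − 1928 = 2446 bp
  11633 − 4374 = 7259 bp
Sorted largest to smallest: 7259, 2446, 1928 bp.

7259, 2446, 1928 bp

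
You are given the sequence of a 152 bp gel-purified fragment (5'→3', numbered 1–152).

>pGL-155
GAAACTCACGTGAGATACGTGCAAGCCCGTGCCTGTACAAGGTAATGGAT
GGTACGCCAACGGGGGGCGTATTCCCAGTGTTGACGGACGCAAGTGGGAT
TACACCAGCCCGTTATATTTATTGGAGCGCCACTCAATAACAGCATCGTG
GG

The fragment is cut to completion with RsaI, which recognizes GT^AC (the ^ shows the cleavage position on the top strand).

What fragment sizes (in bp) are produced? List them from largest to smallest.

RsaI sites (GTAC) start at positions 35, 52.
RsaI cuts after base 2 of each site, so after positions 36, 53.
Linear molecule, 2 cuts → 3 fragments:
  1–36 → 36 bp
  37–53 → 17 bp
  54–152 → 99 bp
Sorted largest to smallest: 99, 36, 17 bp.

99, 36, 17 bp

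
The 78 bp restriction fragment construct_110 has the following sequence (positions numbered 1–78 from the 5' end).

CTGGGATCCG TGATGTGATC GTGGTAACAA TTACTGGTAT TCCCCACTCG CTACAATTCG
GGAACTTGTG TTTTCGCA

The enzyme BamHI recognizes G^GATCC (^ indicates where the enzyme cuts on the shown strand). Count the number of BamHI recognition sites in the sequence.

1

GGATCC occurs starting at position 4.
BamHI cuts at 1 site.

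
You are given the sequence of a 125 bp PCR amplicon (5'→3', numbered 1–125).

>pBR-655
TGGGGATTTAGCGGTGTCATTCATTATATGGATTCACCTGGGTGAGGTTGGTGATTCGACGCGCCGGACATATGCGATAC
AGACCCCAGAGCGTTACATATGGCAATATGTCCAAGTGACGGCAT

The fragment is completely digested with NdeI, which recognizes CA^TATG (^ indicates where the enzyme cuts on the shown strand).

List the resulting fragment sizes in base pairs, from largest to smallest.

NdeI sites (CATATG) start at positions 69, 97.
NdeI cuts after base 2 of each site, so after positions 70, 98.
Linear molecule, 2 cuts → 3 fragments:
  1–70 → 70 bp
  71–98 → 28 bp
  99–125 → 27 bp
Sorted largest to smallest: 70, 28, 27 bp.

70, 28, 27 bp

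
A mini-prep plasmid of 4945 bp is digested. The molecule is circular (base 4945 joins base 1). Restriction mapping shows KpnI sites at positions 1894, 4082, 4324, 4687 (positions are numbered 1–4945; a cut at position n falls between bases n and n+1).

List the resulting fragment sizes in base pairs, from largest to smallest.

2188, 2152, 363, 242 bp

Circular molecule, 4 cuts → 4 fragments:
  4082 − 1894 = 2188 bp
  4324 − 4082 = 242 bp
  4687 − 4324 = 363 bp
  wrap: 4945 − 4687 + 1894 = 2152 bp
Sorted largest to smallest: 2188, 2152, 363, 242 bp.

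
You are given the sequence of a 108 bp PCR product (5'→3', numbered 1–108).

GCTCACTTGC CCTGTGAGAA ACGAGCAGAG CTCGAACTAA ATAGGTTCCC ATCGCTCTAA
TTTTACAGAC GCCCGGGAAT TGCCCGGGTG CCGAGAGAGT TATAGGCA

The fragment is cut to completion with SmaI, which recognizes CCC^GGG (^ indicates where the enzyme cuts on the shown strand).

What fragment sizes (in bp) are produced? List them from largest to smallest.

SmaI sites (CCCGGG) start at positions 72, 83.
SmaI cuts after base 3 of each site, so after positions 74, 85.
Linear molecule, 2 cuts → 3 fragments:
  1–74 → 74 bp
  75–85 → 11 bp
  86–108 → 23 bp
Sorted largest to smallest: 74, 23, 11 bp.

74, 23, 11 bp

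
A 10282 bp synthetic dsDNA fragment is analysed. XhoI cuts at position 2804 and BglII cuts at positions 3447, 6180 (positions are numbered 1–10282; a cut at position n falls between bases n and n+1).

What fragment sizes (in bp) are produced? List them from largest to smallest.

4102, 2804, 2733, 643 bp

Combined cut positions (sorted): 2804, 3447, 6180.
Linear molecule, 3 cuts → 4 fragments:
  2804 − 0 = 2804 bp
  3447 − 2804 = 643 bp
  6180 − 3447 = 2733 bp
  10282 − 6180 = 4102 bp
Sorted largest to smallest: 4102, 2804, 2733, 643 bp.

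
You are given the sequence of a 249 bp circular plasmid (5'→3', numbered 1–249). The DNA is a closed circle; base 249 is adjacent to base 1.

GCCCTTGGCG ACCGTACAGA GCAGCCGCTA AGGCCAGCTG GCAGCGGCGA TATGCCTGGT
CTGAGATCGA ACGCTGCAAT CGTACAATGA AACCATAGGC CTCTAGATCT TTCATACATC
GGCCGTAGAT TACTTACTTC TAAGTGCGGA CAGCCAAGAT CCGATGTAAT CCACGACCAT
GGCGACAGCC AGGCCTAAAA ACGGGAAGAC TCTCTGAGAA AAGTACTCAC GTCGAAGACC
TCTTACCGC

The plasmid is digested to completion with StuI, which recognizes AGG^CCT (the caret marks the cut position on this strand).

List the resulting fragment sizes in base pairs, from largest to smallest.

155, 94 bp

StuI sites (AGGCCT) start at positions 97, 191.
StuI cuts after base 3 of each site, so after positions 99, 193.
Circular molecule, 2 cuts → 2 fragments:
  100–193 → 94 bp
  194–249 then 1–99 → 56 + 99 = 155 bp
Sorted largest to smallest: 155, 94 bp.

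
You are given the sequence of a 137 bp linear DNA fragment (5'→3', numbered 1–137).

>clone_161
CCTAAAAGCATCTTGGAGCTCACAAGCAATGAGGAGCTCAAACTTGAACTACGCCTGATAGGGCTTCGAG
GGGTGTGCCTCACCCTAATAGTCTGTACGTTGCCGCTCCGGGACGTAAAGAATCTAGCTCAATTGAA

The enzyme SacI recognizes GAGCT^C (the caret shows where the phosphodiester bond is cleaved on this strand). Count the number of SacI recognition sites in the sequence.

2

GAGCTC occurs starting at positions 16, 34.
SacI cuts at 2 sites.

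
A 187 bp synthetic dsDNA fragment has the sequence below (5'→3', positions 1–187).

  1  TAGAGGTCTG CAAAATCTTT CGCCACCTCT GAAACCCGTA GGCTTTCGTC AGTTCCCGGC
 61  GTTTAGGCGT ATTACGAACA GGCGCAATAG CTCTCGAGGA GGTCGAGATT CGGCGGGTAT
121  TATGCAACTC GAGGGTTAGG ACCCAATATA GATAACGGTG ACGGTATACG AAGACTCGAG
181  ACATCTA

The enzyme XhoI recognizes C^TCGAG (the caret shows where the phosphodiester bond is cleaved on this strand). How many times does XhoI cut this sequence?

CTCGAG occurs starting at positions 93, 128, 175.
XhoI cuts at 3 sites.

3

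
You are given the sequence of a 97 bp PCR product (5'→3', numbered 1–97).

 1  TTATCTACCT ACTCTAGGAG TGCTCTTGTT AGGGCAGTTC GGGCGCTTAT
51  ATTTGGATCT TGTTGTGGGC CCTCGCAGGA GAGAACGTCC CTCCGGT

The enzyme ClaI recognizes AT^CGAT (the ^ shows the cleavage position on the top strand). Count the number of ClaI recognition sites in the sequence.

No occurrence of ATCGAT is present in the sequence.
ClaI does not cut: 0 sites.

0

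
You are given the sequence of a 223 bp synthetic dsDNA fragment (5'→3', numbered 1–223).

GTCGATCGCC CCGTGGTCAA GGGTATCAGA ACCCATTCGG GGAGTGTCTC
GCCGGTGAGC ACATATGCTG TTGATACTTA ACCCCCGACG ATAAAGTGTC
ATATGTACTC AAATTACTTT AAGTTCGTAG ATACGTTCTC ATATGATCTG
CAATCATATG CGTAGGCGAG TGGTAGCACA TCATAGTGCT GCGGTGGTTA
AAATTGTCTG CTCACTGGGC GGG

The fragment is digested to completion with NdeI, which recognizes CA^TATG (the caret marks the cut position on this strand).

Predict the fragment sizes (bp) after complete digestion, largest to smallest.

67, 63, 40, 38, 15 bp

NdeI sites (CATATG) start at positions 62, 100, 140, 155.
NdeI cuts after base 2 of each site, so after positions 63, 101, 141, 156.
Linear molecule, 4 cuts → 5 fragments:
  1–63 → 63 bp
  64–101 → 38 bp
  102–141 → 40 bp
  142–156 → 15 bp
  157–223 → 67 bp
Sorted largest to smallest: 67, 63, 40, 38, 15 bp.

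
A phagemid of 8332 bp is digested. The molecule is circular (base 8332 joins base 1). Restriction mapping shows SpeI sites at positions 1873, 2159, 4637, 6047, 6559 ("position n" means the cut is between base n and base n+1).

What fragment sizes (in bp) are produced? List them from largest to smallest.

3646, 2478, 1410, 512, 286 bp

Circular molecule, 5 cuts → 5 fragments:
  2159 − 1873 = 286 bp
  4637 − 2159 = 2478 bp
  6047 − 4637 = 1410 bp
  6559 − 6047 = 512 bp
  wrap: 8332 − 6559 + 1873 = 3646 bp
Sorted largest to smallest: 3646, 2478, 1410, 512, 286 bp.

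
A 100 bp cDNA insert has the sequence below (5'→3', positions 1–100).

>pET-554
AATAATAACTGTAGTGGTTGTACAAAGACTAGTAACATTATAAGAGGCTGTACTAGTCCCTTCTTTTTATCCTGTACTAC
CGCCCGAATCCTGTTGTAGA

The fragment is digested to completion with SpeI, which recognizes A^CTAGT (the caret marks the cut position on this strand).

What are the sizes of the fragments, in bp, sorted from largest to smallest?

SpeI sites (ACTAGT) start at positions 28, 52.
SpeI cuts after the first base of each site, so after positions 28, 52.
Linear molecule, 2 cuts → 3 fragments:
  1–28 → 28 bp
  29–52 → 24 bp
  53–100 → 48 bp
Sorted largest to smallest: 48, 28, 24 bp.

48, 28, 24 bp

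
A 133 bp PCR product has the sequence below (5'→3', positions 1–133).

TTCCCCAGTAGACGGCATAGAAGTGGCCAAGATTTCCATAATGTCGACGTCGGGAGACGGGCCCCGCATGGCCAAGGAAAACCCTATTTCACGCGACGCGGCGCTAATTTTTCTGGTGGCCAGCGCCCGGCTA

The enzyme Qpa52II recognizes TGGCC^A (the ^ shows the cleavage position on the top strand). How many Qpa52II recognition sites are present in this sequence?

TGGCCA occurs starting at positions 24, 69, 117.
Qpa52II cuts at 3 sites.

3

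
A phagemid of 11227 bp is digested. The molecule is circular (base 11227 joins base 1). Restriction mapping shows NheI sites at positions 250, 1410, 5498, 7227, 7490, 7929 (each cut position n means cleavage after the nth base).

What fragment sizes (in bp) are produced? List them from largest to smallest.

Circular molecule, 6 cuts → 6 fragments:
  1410 − 250 = 1160 bp
  5498 − 1410 = 4088 bp
  7227 − 5498 = 1729 bp
  7490 − 7227 = 263 bp
  7929 − 7490 = 439 bp
  wrap: 11227 − 7929 + 250 = 3548 bp
Sorted largest to smallest: 4088, 3548, 1729, 1160, 439, 263 bp.

4088, 3548, 1729, 1160, 439, 263 bp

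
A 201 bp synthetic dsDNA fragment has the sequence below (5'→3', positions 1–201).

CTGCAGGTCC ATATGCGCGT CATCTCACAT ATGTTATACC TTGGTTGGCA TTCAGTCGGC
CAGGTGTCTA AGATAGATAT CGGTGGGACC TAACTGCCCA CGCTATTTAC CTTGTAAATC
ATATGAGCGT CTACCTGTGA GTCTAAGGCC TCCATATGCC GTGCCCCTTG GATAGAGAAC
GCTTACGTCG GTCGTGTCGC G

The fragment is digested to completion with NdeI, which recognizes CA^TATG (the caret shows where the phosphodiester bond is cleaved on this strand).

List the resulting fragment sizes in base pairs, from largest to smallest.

92, 47, 33, 18, 11 bp

NdeI sites (CATATG) start at positions 10, 28, 120, 153.
NdeI cuts after base 2 of each site, so after positions 11, 29, 121, 154.
Linear molecule, 4 cuts → 5 fragments:
  1–11 → 11 bp
  12–29 → 18 bp
  30–121 → 92 bp
  122–154 → 33 bp
  155–201 → 47 bp
Sorted largest to smallest: 92, 47, 33, 18, 11 bp.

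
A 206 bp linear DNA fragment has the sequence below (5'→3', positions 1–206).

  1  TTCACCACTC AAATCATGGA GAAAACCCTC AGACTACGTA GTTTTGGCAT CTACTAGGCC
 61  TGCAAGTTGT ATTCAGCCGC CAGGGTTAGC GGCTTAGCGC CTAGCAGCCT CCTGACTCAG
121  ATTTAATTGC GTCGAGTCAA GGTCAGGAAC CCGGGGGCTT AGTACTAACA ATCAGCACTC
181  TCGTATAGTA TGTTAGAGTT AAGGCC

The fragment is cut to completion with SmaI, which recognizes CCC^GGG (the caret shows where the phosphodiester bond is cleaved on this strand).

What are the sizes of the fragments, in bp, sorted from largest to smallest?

The SmaI site (CCCGGG) starts at position 150.
SmaI cuts after base 3 of each site, so after position 152.
Linear molecule, 1 cut → 2 fragments:
  1–152 → 152 bp
  153–206 → 54 bp
Sorted largest to smallest: 152, 54 bp.

152, 54 bp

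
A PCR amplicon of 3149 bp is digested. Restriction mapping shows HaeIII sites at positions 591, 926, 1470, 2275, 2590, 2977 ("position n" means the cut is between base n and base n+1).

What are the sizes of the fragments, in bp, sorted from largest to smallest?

Linear molecule, 6 cuts → 7 fragments:
  591 − 0 = 591 bp
  926 − 591 = 335 bp
  1470 − 926 = 544 bp
  2275 − 1470 = 805 bp
  2590 − 2275 = 315 bp
  2977 − 2590 = 387 bp
  3149 − 2977 = 172 bp
Sorted largest to smallest: 805, 591, 544, 387, 335, 315, 172 bp.

805, 591, 544, 387, 335, 315, 172 bp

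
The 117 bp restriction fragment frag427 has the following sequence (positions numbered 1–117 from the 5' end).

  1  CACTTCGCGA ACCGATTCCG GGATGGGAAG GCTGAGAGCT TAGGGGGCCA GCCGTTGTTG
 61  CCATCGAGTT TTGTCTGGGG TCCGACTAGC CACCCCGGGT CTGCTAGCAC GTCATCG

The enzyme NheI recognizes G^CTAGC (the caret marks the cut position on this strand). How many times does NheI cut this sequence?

1

GCTAGC occurs starting at position 103.
NheI cuts at 1 site.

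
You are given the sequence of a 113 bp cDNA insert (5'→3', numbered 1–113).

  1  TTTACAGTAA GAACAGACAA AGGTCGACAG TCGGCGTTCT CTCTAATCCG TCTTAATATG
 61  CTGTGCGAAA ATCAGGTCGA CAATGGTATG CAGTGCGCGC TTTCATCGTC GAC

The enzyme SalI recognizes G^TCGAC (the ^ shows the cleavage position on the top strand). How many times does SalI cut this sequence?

3

GTCGAC occurs starting at positions 23, 76, 108.
SalI cuts at 3 sites.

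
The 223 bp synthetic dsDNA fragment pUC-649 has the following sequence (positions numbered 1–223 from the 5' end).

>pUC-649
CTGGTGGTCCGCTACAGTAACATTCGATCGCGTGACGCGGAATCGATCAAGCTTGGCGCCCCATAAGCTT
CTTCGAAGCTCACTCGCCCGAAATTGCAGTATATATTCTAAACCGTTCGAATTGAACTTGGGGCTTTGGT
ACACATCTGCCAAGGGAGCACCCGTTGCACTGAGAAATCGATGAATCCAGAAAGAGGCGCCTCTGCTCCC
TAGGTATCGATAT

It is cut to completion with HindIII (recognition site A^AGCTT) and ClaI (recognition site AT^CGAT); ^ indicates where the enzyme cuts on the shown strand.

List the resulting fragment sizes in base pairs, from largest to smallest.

HindIII sites (AAGCTT) start at positions 49, 65.
HindIII cuts after the first base of each site, so after positions 49, 65.
ClaI sites (ATCGAT) start at positions 42, 177, 216.
ClaI cuts after base 2 of each site, so after positions 43, 178, 217.
Combined cut positions: 43, 49, 65, 178, 217.
Linear molecule, 5 cuts → 6 fragments:
  1–43 → 43 bp
  44–49 → 6 bp
  50–65 → 16 bp
  66–178 → 113 bp
  179–217 → 39 bp
  218–223 → 6 bp
Sorted largest to smallest: 113, 43, 39, 16, 6, 6 bp.

113, 43, 39, 16, 6, 6 bp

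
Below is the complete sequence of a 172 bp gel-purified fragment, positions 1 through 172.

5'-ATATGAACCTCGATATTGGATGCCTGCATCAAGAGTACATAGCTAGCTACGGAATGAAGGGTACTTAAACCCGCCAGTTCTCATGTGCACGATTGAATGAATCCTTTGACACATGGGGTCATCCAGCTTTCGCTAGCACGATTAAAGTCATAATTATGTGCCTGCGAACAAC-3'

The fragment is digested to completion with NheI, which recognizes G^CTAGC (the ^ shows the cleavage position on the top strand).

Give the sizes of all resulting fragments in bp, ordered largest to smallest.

90, 42, 40 bp

NheI sites (GCTAGC) start at positions 42, 132.
NheI cuts after the first base of each site, so after positions 42, 132.
Linear molecule, 2 cuts → 3 fragments:
  1–42 → 42 bp
  43–132 → 90 bp
  133–172 → 40 bp
Sorted largest to smallest: 90, 42, 40 bp.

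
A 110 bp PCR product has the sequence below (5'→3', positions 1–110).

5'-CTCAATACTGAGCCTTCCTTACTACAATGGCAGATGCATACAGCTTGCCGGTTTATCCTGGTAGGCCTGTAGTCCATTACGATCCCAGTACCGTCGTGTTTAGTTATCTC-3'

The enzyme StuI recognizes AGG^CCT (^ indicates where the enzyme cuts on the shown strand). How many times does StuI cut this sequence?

1

AGGCCT occurs starting at position 63.
StuI cuts at 1 site.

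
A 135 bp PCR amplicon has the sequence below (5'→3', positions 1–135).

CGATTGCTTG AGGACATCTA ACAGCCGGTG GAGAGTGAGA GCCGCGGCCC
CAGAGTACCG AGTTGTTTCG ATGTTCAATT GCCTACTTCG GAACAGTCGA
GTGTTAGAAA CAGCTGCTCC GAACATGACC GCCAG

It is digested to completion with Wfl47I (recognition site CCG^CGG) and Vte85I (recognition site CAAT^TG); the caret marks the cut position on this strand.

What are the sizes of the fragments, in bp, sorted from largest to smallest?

The Wfl47I site (CCGCGG) starts at position 42.
Wfl47I cuts after base 3 of each site, so after position 44.
The Vte85I site (CAATTG) starts at position 76.
Vte85I cuts after base 4 of each site, so after position 79.
Combined cut positions: 44, 79.
Linear molecule, 2 cuts → 3 fragments:
  1–44 → 44 bp
  45–79 → 35 bp
  80–135 → 56 bp
Sorted largest to smallest: 56, 44, 35 bp.

56, 44, 35 bp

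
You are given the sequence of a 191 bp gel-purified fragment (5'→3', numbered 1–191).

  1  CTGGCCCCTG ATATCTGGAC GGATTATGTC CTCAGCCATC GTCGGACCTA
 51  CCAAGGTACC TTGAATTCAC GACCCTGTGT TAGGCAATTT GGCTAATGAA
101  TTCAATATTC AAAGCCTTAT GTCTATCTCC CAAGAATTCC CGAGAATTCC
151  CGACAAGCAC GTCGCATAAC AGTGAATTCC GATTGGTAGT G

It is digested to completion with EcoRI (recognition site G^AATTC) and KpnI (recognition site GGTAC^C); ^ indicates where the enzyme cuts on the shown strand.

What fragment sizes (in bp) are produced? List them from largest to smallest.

59, 36, 35, 30, 17, 10, 4 bp

EcoRI sites (GAATTC) start at positions 63, 98, 134, 144, 174.
EcoRI cuts after the first base of each site, so after positions 63, 98, 134, 144, 174.
The KpnI site (GGTACC) starts at position 55.
KpnI cuts after base 5 of each site (before the last base), so after position 59.
Combined cut positions: 59, 63, 98, 134, 144, 174.
Linear molecule, 6 cuts → 7 fragments:
  1–59 → 59 bp
  60–63 → 4 bp
  64–98 → 35 bp
  99–134 → 36 bp
  135–144 → 10 bp
  145–174 → 30 bp
  175–191 → 17 bp
Sorted largest to smallest: 59, 36, 35, 30, 17, 10, 4 bp.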